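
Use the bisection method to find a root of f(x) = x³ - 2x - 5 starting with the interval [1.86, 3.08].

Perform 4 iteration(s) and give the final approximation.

f(x) = x³ - 2x - 5
Initial interval: [1.86, 3.08]

Iteration 1:
  c_1 = (1.860000 + 3.080000)/2 = 2.470000
  f(c_1) = f(2.470000) = 5.129223
  f(a) × f(c) < 0, new interval: [1.860000, 2.470000]
Iteration 2:
  c_2 = (1.860000 + 2.470000)/2 = 2.165000
  f(c_2) = f(2.165000) = 0.817842
  f(a) × f(c) < 0, new interval: [1.860000, 2.165000]
Iteration 3:
  c_3 = (1.860000 + 2.165000)/2 = 2.012500
  f(c_3) = f(2.012500) = -0.874061
  f(a) × f(c) ≥ 0, new interval: [2.012500, 2.165000]
Iteration 4:
  c_4 = (2.012500 + 2.165000)/2 = 2.088750
  f(c_4) = f(2.088750) = -0.064542
  f(a) × f(c) ≥ 0, new interval: [2.088750, 2.165000]

After 4 iteration(s), the approximation is c_4 = 2.088750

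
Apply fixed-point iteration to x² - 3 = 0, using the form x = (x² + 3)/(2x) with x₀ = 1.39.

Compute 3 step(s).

Equation: x² - 3 = 0
Fixed-point form: x = (x² + 3)/(2x)
x₀ = 1.39

x_1 = g(1.390000) = 1.774137
x_2 = g(1.774137) = 1.732550
x_3 = g(1.732550) = 1.732051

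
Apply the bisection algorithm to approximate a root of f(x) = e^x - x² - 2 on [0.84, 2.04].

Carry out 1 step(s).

f(x) = e^x - x² - 2
Initial interval: [0.84, 2.04]

Iteration 1:
  c_1 = (0.840000 + 2.040000)/2 = 1.440000
  f(c_1) = f(1.440000) = 0.147096
  f(a) × f(c) < 0, new interval: [0.840000, 1.440000]

After 1 iteration(s), the approximation is c_1 = 1.440000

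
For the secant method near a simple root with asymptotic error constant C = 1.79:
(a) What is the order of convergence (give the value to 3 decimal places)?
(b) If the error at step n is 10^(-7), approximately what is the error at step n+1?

(a) Secant method has superlinear convergence with order φ = (1+√5)/2 ≈ 1.618.
    This means |e_{n+1}| ≈ C|e_n|^1.618.

(b) With |e_n| = 10^(-7) and C = 1.79:
    |e_{n+1}| ≈ 1.79 × (10^(-7))^1.618 = 1.79 × 10^(-11.33)

(a) ≈ 1.618 (golden ratio); (b) |e_{n+1}| ≈ 8.445e-12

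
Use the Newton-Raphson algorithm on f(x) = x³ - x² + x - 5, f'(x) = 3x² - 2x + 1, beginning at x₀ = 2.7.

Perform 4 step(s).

f(x) = x³ - x² + x - 5
f'(x) = 3x² - 2x + 1
x₀ = 2.7

Newton-Raphson formula: x_{n+1} = x_n - f(x_n)/f'(x_n)

Iteration 1:
  f(2.700000) = 10.093000
  f'(2.700000) = 17.470000
  x_1 = 2.700000 - 10.093000/17.470000 = 2.122267
Iteration 2:
  f(2.122267) = 2.176974
  f'(2.122267) = 10.267515
  x_2 = 2.122267 - 2.176974/10.267515 = 1.910241
Iteration 3:
  f(1.910241) = 0.231732
  f'(1.910241) = 8.126583
  x_3 = 1.910241 - 0.231732/8.126583 = 1.881726
Iteration 4:
  f(1.881726) = 0.003823
  f'(1.881726) = 7.859227
  x_4 = 1.881726 - 0.003823/7.859227 = 1.881240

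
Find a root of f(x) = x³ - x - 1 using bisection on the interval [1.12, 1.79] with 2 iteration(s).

f(x) = x³ - x - 1
Initial interval: [1.12, 1.79]

Iteration 1:
  c_1 = (1.120000 + 1.790000)/2 = 1.455000
  f(c_1) = f(1.455000) = 0.625271
  f(a) × f(c) < 0, new interval: [1.120000, 1.455000]
Iteration 2:
  c_2 = (1.120000 + 1.455000)/2 = 1.287500
  f(c_2) = f(1.287500) = -0.153268
  f(a) × f(c) ≥ 0, new interval: [1.287500, 1.455000]

After 2 iteration(s), the approximation is c_2 = 1.287500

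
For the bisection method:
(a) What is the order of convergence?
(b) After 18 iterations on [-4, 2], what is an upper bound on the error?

(a) Bisection has linear (order 1) convergence; the error is halved each step.

(b) Error bound = (b-a)/2^n = (2 - (-4))/2^{18}
    = 6/2^{18}

(a) 1 (linear); (b) error ≤ 2.29e-05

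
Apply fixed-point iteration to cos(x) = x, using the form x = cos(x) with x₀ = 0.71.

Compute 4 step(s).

Equation: cos(x) = x
Fixed-point form: x = cos(x)
x₀ = 0.71

x_1 = g(0.710000) = 0.758362
x_2 = g(0.758362) = 0.725964
x_3 = g(0.725964) = 0.747860
x_4 = g(0.747860) = 0.733146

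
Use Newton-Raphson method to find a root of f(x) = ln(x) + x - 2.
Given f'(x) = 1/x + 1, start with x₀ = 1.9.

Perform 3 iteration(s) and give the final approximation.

f(x) = ln(x) + x - 2
f'(x) = 1/x + 1
x₀ = 1.9

Newton-Raphson formula: x_{n+1} = x_n - f(x_n)/f'(x_n)

Iteration 1:
  f(1.900000) = 0.541854
  f'(1.900000) = 1.526316
  x_1 = 1.900000 - 0.541854/1.526316 = 1.544992
Iteration 2:
  f(1.544992) = -0.019989
  f'(1.544992) = 1.647252
  x_2 = 1.544992 - (-0.019989)/1.647252 = 1.557127
Iteration 3:
  f(1.557127) = -0.000031
  f'(1.557127) = 1.642208
  x_3 = 1.557127 - (-0.000031)/1.642208 = 1.557146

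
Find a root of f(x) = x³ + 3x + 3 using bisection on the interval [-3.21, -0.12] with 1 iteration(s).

f(x) = x³ + 3x + 3
Initial interval: [-3.21, -0.12]

Iteration 1:
  c_1 = (-3.210000 + (-0.120000))/2 = -1.665000
  f(c_1) = f(-1.665000) = -6.610755
  f(a) × f(c) ≥ 0, new interval: [-1.665000, -0.120000]

After 1 iteration(s), the approximation is c_1 = -1.665000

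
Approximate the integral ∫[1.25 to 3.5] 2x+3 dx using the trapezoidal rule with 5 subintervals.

f(x) = 2x+3
a = 1.25, b = 3.5, n = 5
h = (b - a)/n = 0.450000

Trapezoidal rule: (h/2)[f(x₀) + 2f(x₁) + 2f(x₂) + ... + f(xₙ)]

x_0 = 1.2500, f(x_0) = 5.500000, coefficient = 1
x_1 = 1.7000, f(x_1) = 6.400000, coefficient = 2
x_2 = 2.1500, f(x_2) = 7.300000, coefficient = 2
x_3 = 2.6000, f(x_3) = 8.200000, coefficient = 2
x_4 = 3.0500, f(x_4) = 9.100000, coefficient = 2
x_5 = 3.5000, f(x_5) = 10.000000, coefficient = 1

I ≈ (0.450000/2) × 77.500000 = 17.437500
Exact value: 17.437500
Error: 0.000000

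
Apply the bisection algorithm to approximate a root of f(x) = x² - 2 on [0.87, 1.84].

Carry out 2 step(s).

f(x) = x² - 2
Initial interval: [0.87, 1.84]

Iteration 1:
  c_1 = (0.870000 + 1.840000)/2 = 1.355000
  f(c_1) = f(1.355000) = -0.163975
  f(a) × f(c) ≥ 0, new interval: [1.355000, 1.840000]
Iteration 2:
  c_2 = (1.355000 + 1.840000)/2 = 1.597500
  f(c_2) = f(1.597500) = 0.552006
  f(a) × f(c) < 0, new interval: [1.355000, 1.597500]

After 2 iteration(s), the approximation is c_2 = 1.597500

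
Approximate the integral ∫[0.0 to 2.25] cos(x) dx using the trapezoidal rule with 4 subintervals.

f(x) = cos(x)
a = 0.0, b = 2.25, n = 4
h = (b - a)/n = 0.562500

Trapezoidal rule: (h/2)[f(x₀) + 2f(x₁) + 2f(x₂) + ... + f(xₙ)]

x_0 = 0.0000, f(x_0) = 1.000000, coefficient = 1
x_1 = 0.5625, f(x_1) = 0.845924, coefficient = 2
x_2 = 1.1250, f(x_2) = 0.431177, coefficient = 2
x_3 = 1.6875, f(x_3) = -0.116439, coefficient = 2
x_4 = 2.2500, f(x_4) = -0.628174, coefficient = 1

I ≈ (0.562500/2) × 2.693151 = 0.757449
Exact value: 0.778073
Error: 0.020625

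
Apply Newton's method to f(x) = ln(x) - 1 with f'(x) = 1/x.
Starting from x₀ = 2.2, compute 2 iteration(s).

f(x) = ln(x) - 1
f'(x) = 1/x
x₀ = 2.2

Newton-Raphson formula: x_{n+1} = x_n - f(x_n)/f'(x_n)

Iteration 1:
  f(2.200000) = -0.211543
  f'(2.200000) = 0.454545
  x_1 = 2.200000 - (-0.211543)/0.454545 = 2.665394
Iteration 2:
  f(2.665394) = -0.019648
  f'(2.665394) = 0.375179
  x_2 = 2.665394 - (-0.019648)/0.375179 = 2.717764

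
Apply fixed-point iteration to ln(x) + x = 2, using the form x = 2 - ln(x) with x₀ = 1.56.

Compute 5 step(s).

Equation: ln(x) + x = 2
Fixed-point form: x = 2 - ln(x)
x₀ = 1.56

x_1 = g(1.560000) = 1.555314
x_2 = g(1.555314) = 1.558322
x_3 = g(1.558322) = 1.556390
x_4 = g(1.556390) = 1.557631
x_5 = g(1.557631) = 1.556834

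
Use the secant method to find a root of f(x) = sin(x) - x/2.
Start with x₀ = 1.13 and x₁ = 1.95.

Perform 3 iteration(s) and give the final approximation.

f(x) = sin(x) - x/2
x₀ = 1.13, x₁ = 1.95

Secant formula: x_{n+1} = x_n - f(x_n)(x_n - x_{n-1})/(f(x_n) - f(x_{n-1}))

Iteration 1:
  f(1.130000) = 0.339412
  f(1.950000) = -0.046040
  x_2 = 1.950000 - (-0.046040)×(1.950000 - 1.130000)/(-0.046040 - 0.339412)
       = 1.852055
Iteration 2:
  f(1.950000) = -0.046040
  f(1.852055) = 0.034679
  x_3 = 1.852055 - 0.034679×(1.852055 - 1.950000)/(0.034679 - (-0.046040))
       = 1.894135
Iteration 3:
  f(1.852055) = 0.034679
  f(1.894135) = 0.001113
  x_4 = 1.894135 - 0.001113×(1.894135 - 1.852055)/(0.001113 - 0.034679)
       = 1.895530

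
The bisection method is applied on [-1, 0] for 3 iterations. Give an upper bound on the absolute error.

Bisection error bound: |error| ≤ (b-a)/2^n
|error| ≤ (0 - (-1))/2^3 = 1/2^3
|error| ≤ 0.1250000000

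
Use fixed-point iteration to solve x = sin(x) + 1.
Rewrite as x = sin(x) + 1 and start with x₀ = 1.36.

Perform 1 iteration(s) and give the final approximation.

Equation: x = sin(x) + 1
Fixed-point form: x = sin(x) + 1
x₀ = 1.36

x_1 = g(1.360000) = 1.977865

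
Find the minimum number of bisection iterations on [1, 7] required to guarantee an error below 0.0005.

We need (b-a)/2^n ≤ 0.0005
(7 - 1)/2^n ≤ 0.0005
6/2^n ≤ 0.0005
2^n ≥ 12000
n ≥ log₂(12000) = 13.55
n ≥ 14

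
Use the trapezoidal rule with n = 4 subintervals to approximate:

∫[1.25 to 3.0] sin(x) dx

f(x) = sin(x)
a = 1.25, b = 3.0, n = 4
h = (b - a)/n = 0.437500

Trapezoidal rule: (h/2)[f(x₀) + 2f(x₁) + 2f(x₂) + ... + f(xₙ)]

x_0 = 1.2500, f(x_0) = 0.948985, coefficient = 1
x_1 = 1.6875, f(x_1) = 0.993198, coefficient = 2
x_2 = 2.1250, f(x_2) = 0.850320, coefficient = 2
x_3 = 2.5625, f(x_3) = 0.547265, coefficient = 2
x_4 = 3.0000, f(x_4) = 0.141120, coefficient = 1

I ≈ (0.437500/2) × 5.871669 = 1.284428
Exact value: 1.305315
Error: 0.020887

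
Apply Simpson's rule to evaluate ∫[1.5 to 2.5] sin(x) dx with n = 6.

f(x) = sin(x)
a = 1.5, b = 2.5, n = 6
h = (b - a)/n = 0.166667

Simpson's rule: (h/3)[f(x₀) + 4f(x₁) + 2f(x₂) + ... + f(xₙ)]

x_0 = 1.5000, f(x_0) = 0.997495, coefficient = 1
x_1 = 1.6667, f(x_1) = 0.995408, coefficient = 4
x_2 = 1.8333, f(x_2) = 0.965735, coefficient = 2
x_3 = 2.0000, f(x_3) = 0.909297, coefficient = 4
x_4 = 2.1667, f(x_4) = 0.827660, coefficient = 2
x_5 = 2.3333, f(x_5) = 0.723086, coefficient = 4
x_6 = 2.5000, f(x_6) = 0.598472, coefficient = 1

I ≈ (0.166667/3) × 15.693922 = 0.871885
Exact value: 0.871881
Error: 0.000004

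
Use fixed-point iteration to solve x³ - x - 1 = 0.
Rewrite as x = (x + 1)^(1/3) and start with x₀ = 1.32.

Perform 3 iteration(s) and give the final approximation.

Equation: x³ - x - 1 = 0
Fixed-point form: x = (x + 1)^(1/3)
x₀ = 1.32

x_1 = g(1.320000) = 1.323821
x_2 = g(1.323821) = 1.324548
x_3 = g(1.324548) = 1.324686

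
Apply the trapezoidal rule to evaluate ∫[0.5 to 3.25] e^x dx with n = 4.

f(x) = e^x
a = 0.5, b = 3.25, n = 4
h = (b - a)/n = 0.687500

Trapezoidal rule: (h/2)[f(x₀) + 2f(x₁) + 2f(x₂) + ... + f(xₙ)]

x_0 = 0.5000, f(x_0) = 1.648721, coefficient = 1
x_1 = 1.1875, f(x_1) = 3.278874, coefficient = 2
x_2 = 1.8750, f(x_2) = 6.520819, coefficient = 2
x_3 = 2.5625, f(x_3) = 12.968197, coefficient = 2
x_4 = 3.2500, f(x_4) = 25.790340, coefficient = 1

I ≈ (0.687500/2) × 72.974842 = 25.085102
Exact value: 24.141619
Error: 0.943483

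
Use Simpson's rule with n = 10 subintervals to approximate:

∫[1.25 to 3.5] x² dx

f(x) = x²
a = 1.25, b = 3.5, n = 10
h = (b - a)/n = 0.225000

Simpson's rule: (h/3)[f(x₀) + 4f(x₁) + 2f(x₂) + ... + f(xₙ)]

x_0 = 1.2500, f(x_0) = 1.562500, coefficient = 1
x_1 = 1.4750, f(x_1) = 2.175625, coefficient = 4
x_2 = 1.7000, f(x_2) = 2.890000, coefficient = 2
x_3 = 1.9250, f(x_3) = 3.705625, coefficient = 4
x_4 = 2.1500, f(x_4) = 4.622500, coefficient = 2
x_5 = 2.3750, f(x_5) = 5.640625, coefficient = 4
x_6 = 2.6000, f(x_6) = 6.760000, coefficient = 2
x_7 = 2.8250, f(x_7) = 7.980625, coefficient = 4
x_8 = 3.0500, f(x_8) = 9.302500, coefficient = 2
x_9 = 3.2750, f(x_9) = 10.725625, coefficient = 4
x_10 = 3.5000, f(x_10) = 12.250000, coefficient = 1

I ≈ (0.225000/3) × 181.875000 = 13.640625
Exact value: 13.640625
Error: 0.000000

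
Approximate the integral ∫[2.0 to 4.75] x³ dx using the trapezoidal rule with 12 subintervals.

f(x) = x³
a = 2.0, b = 4.75, n = 12
h = (b - a)/n = 0.229167

Trapezoidal rule: (h/2)[f(x₀) + 2f(x₁) + 2f(x₂) + ... + f(xₙ)]

x_0 = 2.0000, f(x_0) = 8.000000, coefficient = 1
x_1 = 2.2292, f(x_1) = 11.077139, coefficient = 2
x_2 = 2.4583, f(x_2) = 14.856698, coefficient = 2
x_3 = 2.6875, f(x_3) = 19.410889, coefficient = 2
x_4 = 2.9167, f(x_4) = 24.811921, coefficient = 2
x_5 = 3.1458, f(x_5) = 31.132008, coefficient = 2
x_6 = 3.3750, f(x_6) = 38.443359, coefficient = 2
x_7 = 3.6042, f(x_7) = 46.818188, coefficient = 2
x_8 = 3.8333, f(x_8) = 56.328704, coefficient = 2
x_9 = 4.0625, f(x_9) = 67.047119, coefficient = 2
x_10 = 4.2917, f(x_10) = 79.045645, coefficient = 2
x_11 = 4.5208, f(x_11) = 92.396493, coefficient = 2
x_12 = 4.7500, f(x_12) = 107.171875, coefficient = 1

I ≈ (0.229167/2) × 1077.908203 = 123.510315
Exact value: 123.266602
Error: 0.243713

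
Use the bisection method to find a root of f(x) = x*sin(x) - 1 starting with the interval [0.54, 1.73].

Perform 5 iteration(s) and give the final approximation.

f(x) = x*sin(x) - 1
Initial interval: [0.54, 1.73]

Iteration 1:
  c_1 = (0.540000 + 1.730000)/2 = 1.135000
  f(c_1) = f(1.135000) = 0.028916
  f(a) × f(c) < 0, new interval: [0.540000, 1.135000]
Iteration 2:
  c_2 = (0.540000 + 1.135000)/2 = 0.837500
  f(c_2) = f(0.837500) = -0.377761
  f(a) × f(c) ≥ 0, new interval: [0.837500, 1.135000]
Iteration 3:
  c_3 = (0.837500 + 1.135000)/2 = 0.986250
  f(c_3) = f(0.986250) = -0.177504
  f(a) × f(c) ≥ 0, new interval: [0.986250, 1.135000]
Iteration 4:
  c_4 = (0.986250 + 1.135000)/2 = 1.060625
  f(c_4) = f(1.060625) = -0.074434
  f(a) × f(c) ≥ 0, new interval: [1.060625, 1.135000]
Iteration 5:
  c_5 = (1.060625 + 1.135000)/2 = 1.097812
  f(c_5) = f(1.097812) = -0.022713
  f(a) × f(c) ≥ 0, new interval: [1.097812, 1.135000]

After 5 iteration(s), the approximation is c_5 = 1.097812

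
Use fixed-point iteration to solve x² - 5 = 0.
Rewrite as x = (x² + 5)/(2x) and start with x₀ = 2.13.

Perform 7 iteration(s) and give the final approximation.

Equation: x² - 5 = 0
Fixed-point form: x = (x² + 5)/(2x)
x₀ = 2.13

x_1 = g(2.130000) = 2.238709
x_2 = g(2.238709) = 2.236070
x_3 = g(2.236070) = 2.236068
x_4 = g(2.236068) = 2.236068
x_5 = g(2.236068) = 2.236068
x_6 = g(2.236068) = 2.236068
x_7 = g(2.236068) = 2.236068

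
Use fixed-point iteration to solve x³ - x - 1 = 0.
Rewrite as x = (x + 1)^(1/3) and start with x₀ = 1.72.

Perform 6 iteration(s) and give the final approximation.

Equation: x³ - x - 1 = 0
Fixed-point form: x = (x + 1)^(1/3)
x₀ = 1.72

x_1 = g(1.720000) = 1.395906
x_2 = g(1.395906) = 1.338104
x_3 = g(1.338104) = 1.327256
x_4 = g(1.327256) = 1.325200
x_5 = g(1.325200) = 1.324809
x_6 = g(1.324809) = 1.324735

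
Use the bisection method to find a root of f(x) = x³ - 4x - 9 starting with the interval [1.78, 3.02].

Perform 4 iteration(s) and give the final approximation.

f(x) = x³ - 4x - 9
Initial interval: [1.78, 3.02]

Iteration 1:
  c_1 = (1.780000 + 3.020000)/2 = 2.400000
  f(c_1) = f(2.400000) = -4.776000
  f(a) × f(c) ≥ 0, new interval: [2.400000, 3.020000]
Iteration 2:
  c_2 = (2.400000 + 3.020000)/2 = 2.710000
  f(c_2) = f(2.710000) = 0.062511
  f(a) × f(c) < 0, new interval: [2.400000, 2.710000]
Iteration 3:
  c_3 = (2.400000 + 2.710000)/2 = 2.555000
  f(c_3) = f(2.555000) = -2.540896
  f(a) × f(c) ≥ 0, new interval: [2.555000, 2.710000]
Iteration 4:
  c_4 = (2.555000 + 2.710000)/2 = 2.632500
  f(c_4) = f(2.632500) = -1.286627
  f(a) × f(c) ≥ 0, new interval: [2.632500, 2.710000]

After 4 iteration(s), the approximation is c_4 = 2.632500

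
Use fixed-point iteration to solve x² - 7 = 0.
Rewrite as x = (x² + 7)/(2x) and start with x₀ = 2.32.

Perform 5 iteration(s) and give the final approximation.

Equation: x² - 7 = 0
Fixed-point form: x = (x² + 7)/(2x)
x₀ = 2.32

x_1 = g(2.320000) = 2.668621
x_2 = g(2.668621) = 2.645849
x_3 = g(2.645849) = 2.645751
x_4 = g(2.645751) = 2.645751
x_5 = g(2.645751) = 2.645751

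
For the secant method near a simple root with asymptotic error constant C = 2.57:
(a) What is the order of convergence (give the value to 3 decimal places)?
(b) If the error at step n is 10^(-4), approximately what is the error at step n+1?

(a) Secant method has superlinear convergence with order φ = (1+√5)/2 ≈ 1.618.
    This means |e_{n+1}| ≈ C|e_n|^1.618.

(b) With |e_n| = 10^(-4) and C = 2.57:
    |e_{n+1}| ≈ 2.57 × (10^(-4))^1.618 = 2.57 × 10^(-6.47)

(a) ≈ 1.618 (golden ratio); (b) |e_{n+1}| ≈ 8.666e-07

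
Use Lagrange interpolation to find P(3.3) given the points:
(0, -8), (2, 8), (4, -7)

Lagrange interpolation formula:
P(x) = Σ yᵢ × Lᵢ(x)
where Lᵢ(x) = Π_{j≠i} (x - xⱼ)/(xᵢ - xⱼ)

L_0(3.3) = (3.3 - 2)/(0 - 2) × (3.3 - 4)/(0 - 4) = -0.113750
L_1(3.3) = (3.3 - 0)/(2 - 0) × (3.3 - 4)/(2 - 4) = 0.577500
L_2(3.3) = (3.3 - 0)/(4 - 0) × (3.3 - 2)/(4 - 2) = 0.536250

P(3.3) = (-8)×L_0(3.3) + 8×L_1(3.3) + (-7)×L_2(3.3)
P(3.3) = 1.776250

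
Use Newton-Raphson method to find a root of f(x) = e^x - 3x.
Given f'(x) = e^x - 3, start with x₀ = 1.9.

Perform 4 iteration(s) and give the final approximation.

f(x) = e^x - 3x
f'(x) = e^x - 3
x₀ = 1.9

Newton-Raphson formula: x_{n+1} = x_n - f(x_n)/f'(x_n)

Iteration 1:
  f(1.900000) = 0.985894
  f'(1.900000) = 3.685894
  x_1 = 1.900000 - 0.985894/3.685894 = 1.632522
Iteration 2:
  f(1.632522) = 0.219198
  f'(1.632522) = 2.116765
  x_2 = 1.632522 - 0.219198/2.116765 = 1.528969
Iteration 3:
  f(1.528969) = 0.026511
  f'(1.528969) = 1.613419
  x_3 = 1.528969 - 0.026511/1.613419 = 1.512537
Iteration 4:
  f(1.512537) = 0.000619
  f'(1.512537) = 1.538232
  x_4 = 1.512537 - 0.000619/1.538232 = 1.512135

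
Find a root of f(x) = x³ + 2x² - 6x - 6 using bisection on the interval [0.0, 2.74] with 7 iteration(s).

f(x) = x³ + 2x² - 6x - 6
Initial interval: [0.0, 2.74]

Iteration 1:
  c_1 = (0.000000 + 2.740000)/2 = 1.370000
  f(c_1) = f(1.370000) = -7.894847
  f(a) × f(c) ≥ 0, new interval: [1.370000, 2.740000]
Iteration 2:
  c_2 = (1.370000 + 2.740000)/2 = 2.055000
  f(c_2) = f(2.055000) = -1.205634
  f(a) × f(c) ≥ 0, new interval: [2.055000, 2.740000]
Iteration 3:
  c_3 = (2.055000 + 2.740000)/2 = 2.397500
  f(c_3) = f(2.397500) = 4.891857
  f(a) × f(c) < 0, new interval: [2.055000, 2.397500]
Iteration 4:
  c_4 = (2.055000 + 2.397500)/2 = 2.226250
  f(c_4) = f(2.226250) = 1.588594
  f(a) × f(c) < 0, new interval: [2.055000, 2.226250]
Iteration 5:
  c_5 = (2.055000 + 2.226250)/2 = 2.140625
  f(c_5) = f(2.140625) = 0.129734
  f(a) × f(c) < 0, new interval: [2.055000, 2.140625]
Iteration 6:
  c_6 = (2.055000 + 2.140625)/2 = 2.097812
  f(c_6) = f(2.097812) = -0.553151
  f(a) × f(c) ≥ 0, new interval: [2.097812, 2.140625]
Iteration 7:
  c_7 = (2.097812 + 2.140625)/2 = 2.119219
  f(c_7) = f(2.119219) = -0.215538
  f(a) × f(c) ≥ 0, new interval: [2.119219, 2.140625]

After 7 iteration(s), the approximation is c_7 = 2.119219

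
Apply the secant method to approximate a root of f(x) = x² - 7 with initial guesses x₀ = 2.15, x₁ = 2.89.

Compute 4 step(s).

f(x) = x² - 7
x₀ = 2.15, x₁ = 2.89

Secant formula: x_{n+1} = x_n - f(x_n)(x_n - x_{n-1})/(f(x_n) - f(x_{n-1}))

Iteration 1:
  f(2.150000) = -2.377500
  f(2.890000) = 1.352100
  x_2 = 2.890000 - 1.352100×(2.890000 - 2.150000)/(1.352100 - (-2.377500))
       = 2.621726
Iteration 2:
  f(2.890000) = 1.352100
  f(2.621726) = -0.126552
  x_3 = 2.621726 - (-0.126552)×(2.621726 - 2.890000)/(-0.126552 - 1.352100)
       = 2.644687
Iteration 3:
  f(2.621726) = -0.126552
  f(2.644687) = -0.005633
  x_4 = 2.644687 - (-0.005633)×(2.644687 - 2.621726)/(-0.005633 - (-0.126552))
       = 2.645756
Iteration 4:
  f(2.644687) = -0.005633
  f(2.645756) = 0.000026
  x_5 = 2.645756 - 0.000026×(2.645756 - 2.644687)/(0.000026 - (-0.005633))
       = 2.645751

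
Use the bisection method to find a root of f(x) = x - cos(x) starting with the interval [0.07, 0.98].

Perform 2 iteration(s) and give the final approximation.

f(x) = x - cos(x)
Initial interval: [0.07, 0.98]

Iteration 1:
  c_1 = (0.070000 + 0.980000)/2 = 0.525000
  f(c_1) = f(0.525000) = -0.340324
  f(a) × f(c) ≥ 0, new interval: [0.525000, 0.980000]
Iteration 2:
  c_2 = (0.525000 + 0.980000)/2 = 0.752500
  f(c_2) = f(0.752500) = 0.022518
  f(a) × f(c) < 0, new interval: [0.525000, 0.752500]

After 2 iteration(s), the approximation is c_2 = 0.752500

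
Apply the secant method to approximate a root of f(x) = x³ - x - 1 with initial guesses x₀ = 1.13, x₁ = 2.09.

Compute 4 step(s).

f(x) = x³ - x - 1
x₀ = 1.13, x₁ = 2.09

Secant formula: x_{n+1} = x_n - f(x_n)(x_n - x_{n-1})/(f(x_n) - f(x_{n-1}))

Iteration 1:
  f(1.130000) = -0.687103
  f(2.090000) = 6.039329
  x_2 = 2.090000 - 6.039329×(2.090000 - 1.130000)/(6.039329 - (-0.687103))
       = 1.228064
Iteration 2:
  f(2.090000) = 6.039329
  f(1.228064) = -0.375971
  x_3 = 1.228064 - (-0.375971)×(1.228064 - 2.090000)/(-0.375971 - 6.039329)
       = 1.278578
Iteration 3:
  f(1.228064) = -0.375971
  f(1.278578) = -0.188408
  x_4 = 1.278578 - (-0.188408)×(1.278578 - 1.228064)/(-0.188408 - (-0.375971))
       = 1.329320
Iteration 4:
  f(1.278578) = -0.188408
  f(1.329320) = 0.019709
  x_5 = 1.329320 - 0.019709×(1.329320 - 1.278578)/(0.019709 - (-0.188408))
       = 1.324514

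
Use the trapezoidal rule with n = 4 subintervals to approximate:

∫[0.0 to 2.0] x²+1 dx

f(x) = x²+1
a = 0.0, b = 2.0, n = 4
h = (b - a)/n = 0.500000

Trapezoidal rule: (h/2)[f(x₀) + 2f(x₁) + 2f(x₂) + ... + f(xₙ)]

x_0 = 0.0000, f(x_0) = 1.000000, coefficient = 1
x_1 = 0.5000, f(x_1) = 1.250000, coefficient = 2
x_2 = 1.0000, f(x_2) = 2.000000, coefficient = 2
x_3 = 1.5000, f(x_3) = 3.250000, coefficient = 2
x_4 = 2.0000, f(x_4) = 5.000000, coefficient = 1

I ≈ (0.500000/2) × 19.000000 = 4.750000
Exact value: 4.666667
Error: 0.083333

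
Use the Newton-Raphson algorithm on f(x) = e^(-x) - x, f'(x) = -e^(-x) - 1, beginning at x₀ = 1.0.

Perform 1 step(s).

f(x) = e^(-x) - x
f'(x) = -e^(-x) - 1
x₀ = 1.0

Newton-Raphson formula: x_{n+1} = x_n - f(x_n)/f'(x_n)

Iteration 1:
  f(1.000000) = -0.632121
  f'(1.000000) = -1.367879
  x_1 = 1.000000 - (-0.632121)/(-1.367879) = 0.537883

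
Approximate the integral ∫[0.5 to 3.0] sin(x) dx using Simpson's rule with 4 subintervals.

f(x) = sin(x)
a = 0.5, b = 3.0, n = 4
h = (b - a)/n = 0.625000

Simpson's rule: (h/3)[f(x₀) + 4f(x₁) + 2f(x₂) + ... + f(xₙ)]

x_0 = 0.5000, f(x_0) = 0.479426, coefficient = 1
x_1 = 1.1250, f(x_1) = 0.902268, coefficient = 4
x_2 = 1.7500, f(x_2) = 0.983986, coefficient = 2
x_3 = 2.3750, f(x_3) = 0.693685, coefficient = 4
x_4 = 3.0000, f(x_4) = 0.141120, coefficient = 1

I ≈ (0.625000/3) × 8.972328 = 1.869235
Exact value: 1.867575
Error: 0.001660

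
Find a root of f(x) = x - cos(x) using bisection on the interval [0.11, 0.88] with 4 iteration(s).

f(x) = x - cos(x)
Initial interval: [0.11, 0.88]

Iteration 1:
  c_1 = (0.110000 + 0.880000)/2 = 0.495000
  f(c_1) = f(0.495000) = -0.384969
  f(a) × f(c) ≥ 0, new interval: [0.495000, 0.880000]
Iteration 2:
  c_2 = (0.495000 + 0.880000)/2 = 0.687500
  f(c_2) = f(0.687500) = -0.085335
  f(a) × f(c) ≥ 0, new interval: [0.687500, 0.880000]
Iteration 3:
  c_3 = (0.687500 + 0.880000)/2 = 0.783750
  f(c_3) = f(0.783750) = 0.075479
  f(a) × f(c) < 0, new interval: [0.687500, 0.783750]
Iteration 4:
  c_4 = (0.687500 + 0.783750)/2 = 0.735625
  f(c_4) = f(0.735625) = -0.005786
  f(a) × f(c) ≥ 0, new interval: [0.735625, 0.783750]

After 4 iteration(s), the approximation is c_4 = 0.735625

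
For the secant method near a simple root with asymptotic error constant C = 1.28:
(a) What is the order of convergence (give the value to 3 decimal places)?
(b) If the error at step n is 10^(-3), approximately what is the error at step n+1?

(a) Secant method has superlinear convergence with order φ = (1+√5)/2 ≈ 1.618.
    This means |e_{n+1}| ≈ C|e_n|^1.618.

(b) With |e_n| = 10^(-3) and C = 1.28:
    |e_{n+1}| ≈ 1.28 × (10^(-3))^1.618 = 1.28 × 10^(-4.85)

(a) ≈ 1.618 (golden ratio); (b) |e_{n+1}| ≈ 1.791e-05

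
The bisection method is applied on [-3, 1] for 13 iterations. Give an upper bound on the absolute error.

Bisection error bound: |error| ≤ (b-a)/2^n
|error| ≤ (1 - (-3))/2^13 = 4/2^13
|error| ≤ 0.0004882812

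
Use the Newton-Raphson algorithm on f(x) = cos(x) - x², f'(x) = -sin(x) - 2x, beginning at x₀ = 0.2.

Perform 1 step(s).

f(x) = cos(x) - x²
f'(x) = -sin(x) - 2x
x₀ = 0.2

Newton-Raphson formula: x_{n+1} = x_n - f(x_n)/f'(x_n)

Iteration 1:
  f(0.200000) = 0.940067
  f'(0.200000) = -0.598669
  x_1 = 0.200000 - 0.940067/(-0.598669) = 1.770260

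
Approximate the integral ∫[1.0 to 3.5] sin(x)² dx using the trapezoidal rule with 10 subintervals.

f(x) = sin(x)²
a = 1.0, b = 3.5, n = 10
h = (b - a)/n = 0.250000

Trapezoidal rule: (h/2)[f(x₀) + 2f(x₁) + 2f(x₂) + ... + f(xₙ)]

x_0 = 1.0000, f(x_0) = 0.708073, coefficient = 1
x_1 = 1.2500, f(x_1) = 0.900572, coefficient = 2
x_2 = 1.5000, f(x_2) = 0.994996, coefficient = 2
x_3 = 1.7500, f(x_3) = 0.968228, coefficient = 2
x_4 = 2.0000, f(x_4) = 0.826822, coefficient = 2
x_5 = 2.2500, f(x_5) = 0.605398, coefficient = 2
x_6 = 2.5000, f(x_6) = 0.358169, coefficient = 2
x_7 = 2.7500, f(x_7) = 0.145665, coefficient = 2
x_8 = 3.0000, f(x_8) = 0.019915, coefficient = 2
x_9 = 3.2500, f(x_9) = 0.011706, coefficient = 2
x_10 = 3.5000, f(x_10) = 0.123049, coefficient = 1

I ≈ (0.250000/2) × 10.494065 = 1.311758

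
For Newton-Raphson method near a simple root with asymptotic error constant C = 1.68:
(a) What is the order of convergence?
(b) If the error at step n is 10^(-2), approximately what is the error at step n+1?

(a) Newton-Raphson has quadratic (order 2) convergence near simple roots.
    This means |e_{n+1}| ≈ C|e_n|².

(b) With |e_n| = 10^(-2) and C = 1.68:
    |e_{n+1}| ≈ 1.68 × (10^(-2))² = 1.68 × 10^(-4)

(a) 2 (quadratic); (b) |e_{n+1}| ≈ 1.680e-04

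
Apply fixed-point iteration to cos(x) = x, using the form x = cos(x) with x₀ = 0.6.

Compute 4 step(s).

Equation: cos(x) = x
Fixed-point form: x = cos(x)
x₀ = 0.6

x_1 = g(0.600000) = 0.825336
x_2 = g(0.825336) = 0.678310
x_3 = g(0.678310) = 0.778634
x_4 = g(0.778634) = 0.711874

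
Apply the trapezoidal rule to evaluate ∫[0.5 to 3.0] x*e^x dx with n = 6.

f(x) = x*e^x
a = 0.5, b = 3.0, n = 6
h = (b - a)/n = 0.416667

Trapezoidal rule: (h/2)[f(x₀) + 2f(x₁) + 2f(x₂) + ... + f(xₙ)]

x_0 = 0.5000, f(x_0) = 0.824361, coefficient = 1
x_1 = 0.9167, f(x_1) = 2.292528, coefficient = 2
x_2 = 1.3333, f(x_2) = 5.058224, coefficient = 2
x_3 = 1.7500, f(x_3) = 10.070555, coefficient = 2
x_4 = 2.1667, f(x_4) = 18.913133, coefficient = 2
x_5 = 2.5833, f(x_5) = 34.206439, coefficient = 2
x_6 = 3.0000, f(x_6) = 60.256611, coefficient = 1

I ≈ (0.416667/2) × 202.162729 = 42.117235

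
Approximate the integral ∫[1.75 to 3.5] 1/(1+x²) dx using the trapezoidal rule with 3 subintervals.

f(x) = 1/(1+x²)
a = 1.75, b = 3.5, n = 3
h = (b - a)/n = 0.583333

Trapezoidal rule: (h/2)[f(x₀) + 2f(x₁) + 2f(x₂) + ... + f(xₙ)]

x_0 = 1.7500, f(x_0) = 0.246154, coefficient = 1
x_1 = 2.3333, f(x_1) = 0.155172, coefficient = 2
x_2 = 2.9167, f(x_2) = 0.105186, coefficient = 2
x_3 = 3.5000, f(x_3) = 0.075472, coefficient = 1

I ≈ (0.583333/2) × 0.842343 = 0.245683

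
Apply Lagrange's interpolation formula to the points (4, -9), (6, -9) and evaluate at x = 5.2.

Lagrange interpolation formula:
P(x) = Σ yᵢ × Lᵢ(x)
where Lᵢ(x) = Π_{j≠i} (x - xⱼ)/(xᵢ - xⱼ)

L_0(5.2) = (5.2 - 6)/(4 - 6) = 0.400000
L_1(5.2) = (5.2 - 4)/(6 - 4) = 0.600000

P(5.2) = (-9)×L_0(5.2) + (-9)×L_1(5.2)
P(5.2) = -9.000000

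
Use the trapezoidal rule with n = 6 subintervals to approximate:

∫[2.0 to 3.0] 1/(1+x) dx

f(x) = 1/(1+x)
a = 2.0, b = 3.0, n = 6
h = (b - a)/n = 0.166667

Trapezoidal rule: (h/2)[f(x₀) + 2f(x₁) + 2f(x₂) + ... + f(xₙ)]

x_0 = 2.0000, f(x_0) = 0.333333, coefficient = 1
x_1 = 2.1667, f(x_1) = 0.315789, coefficient = 2
x_2 = 2.3333, f(x_2) = 0.300000, coefficient = 2
x_3 = 2.5000, f(x_3) = 0.285714, coefficient = 2
x_4 = 2.6667, f(x_4) = 0.272727, coefficient = 2
x_5 = 2.8333, f(x_5) = 0.260870, coefficient = 2
x_6 = 3.0000, f(x_6) = 0.250000, coefficient = 1

I ≈ (0.166667/2) × 3.453535 = 0.287795
Exact value: 0.287682
Error: 0.000112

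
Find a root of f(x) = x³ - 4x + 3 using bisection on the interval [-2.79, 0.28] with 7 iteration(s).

f(x) = x³ - 4x + 3
Initial interval: [-2.79, 0.28]

Iteration 1:
  c_1 = (-2.790000 + 0.280000)/2 = -1.255000
  f(c_1) = f(-1.255000) = 6.043344
  f(a) × f(c) < 0, new interval: [-2.790000, -1.255000]
Iteration 2:
  c_2 = (-2.790000 + (-1.255000))/2 = -2.022500
  f(c_2) = f(-2.022500) = 2.816951
  f(a) × f(c) < 0, new interval: [-2.790000, -2.022500]
Iteration 3:
  c_3 = (-2.790000 + (-2.022500))/2 = -2.406250
  f(c_3) = f(-2.406250) = -1.307281
  f(a) × f(c) ≥ 0, new interval: [-2.406250, -2.022500]
Iteration 4:
  c_4 = (-2.406250 + (-2.022500))/2 = -2.214375
  f(c_4) = f(-2.214375) = 0.999408
  f(a) × f(c) < 0, new interval: [-2.406250, -2.214375]
Iteration 5:
  c_5 = (-2.406250 + (-2.214375))/2 = -2.310313
  f(c_5) = f(-2.310313) = -0.090144
  f(a) × f(c) ≥ 0, new interval: [-2.310313, -2.214375]
Iteration 6:
  c_6 = (-2.310313 + (-2.214375))/2 = -2.262344
  f(c_6) = f(-2.262344) = 0.470249
  f(a) × f(c) < 0, new interval: [-2.310313, -2.262344]
Iteration 7:
  c_7 = (-2.310313 + (-2.262344))/2 = -2.286328
  f(c_7) = f(-2.286328) = 0.193998
  f(a) × f(c) < 0, new interval: [-2.310313, -2.286328]

After 7 iteration(s), the approximation is c_7 = -2.286328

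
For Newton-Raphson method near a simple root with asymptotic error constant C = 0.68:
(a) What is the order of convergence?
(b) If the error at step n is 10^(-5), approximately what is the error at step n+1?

(a) Newton-Raphson has quadratic (order 2) convergence near simple roots.
    This means |e_{n+1}| ≈ C|e_n|².

(b) With |e_n| = 10^(-5) and C = 0.68:
    |e_{n+1}| ≈ 0.68 × (10^(-5))² = 0.68 × 10^(-10)

(a) 2 (quadratic); (b) |e_{n+1}| ≈ 6.800e-11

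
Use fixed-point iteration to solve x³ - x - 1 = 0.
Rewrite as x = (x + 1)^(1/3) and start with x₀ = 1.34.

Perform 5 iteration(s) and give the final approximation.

Equation: x³ - x - 1 = 0
Fixed-point form: x = (x + 1)^(1/3)
x₀ = 1.34

x_1 = g(1.340000) = 1.327614
x_2 = g(1.327614) = 1.325268
x_3 = g(1.325268) = 1.324822
x_4 = g(1.324822) = 1.324738
x_5 = g(1.324738) = 1.324722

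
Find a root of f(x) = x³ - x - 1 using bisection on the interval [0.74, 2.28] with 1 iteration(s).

f(x) = x³ - x - 1
Initial interval: [0.74, 2.28]

Iteration 1:
  c_1 = (0.740000 + 2.280000)/2 = 1.510000
  f(c_1) = f(1.510000) = 0.932951
  f(a) × f(c) < 0, new interval: [0.740000, 1.510000]

After 1 iteration(s), the approximation is c_1 = 1.510000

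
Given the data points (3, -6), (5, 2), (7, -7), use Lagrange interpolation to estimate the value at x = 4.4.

Lagrange interpolation formula:
P(x) = Σ yᵢ × Lᵢ(x)
where Lᵢ(x) = Π_{j≠i} (x - xⱼ)/(xᵢ - xⱼ)

L_0(4.4) = (4.4 - 5)/(3 - 5) × (4.4 - 7)/(3 - 7) = 0.195000
L_1(4.4) = (4.4 - 3)/(5 - 3) × (4.4 - 7)/(5 - 7) = 0.910000
L_2(4.4) = (4.4 - 3)/(7 - 3) × (4.4 - 5)/(7 - 5) = -0.105000

P(4.4) = (-6)×L_0(4.4) + 2×L_1(4.4) + (-7)×L_2(4.4)
P(4.4) = 1.385000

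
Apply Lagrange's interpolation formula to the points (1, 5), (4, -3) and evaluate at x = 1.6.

Lagrange interpolation formula:
P(x) = Σ yᵢ × Lᵢ(x)
where Lᵢ(x) = Π_{j≠i} (x - xⱼ)/(xᵢ - xⱼ)

L_0(1.6) = (1.6 - 4)/(1 - 4) = 0.800000
L_1(1.6) = (1.6 - 1)/(4 - 1) = 0.200000

P(1.6) = 5×L_0(1.6) + (-3)×L_1(1.6)
P(1.6) = 3.400000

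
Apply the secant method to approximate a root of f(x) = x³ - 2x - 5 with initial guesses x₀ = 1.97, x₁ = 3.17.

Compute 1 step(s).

f(x) = x³ - 2x - 5
x₀ = 1.97, x₁ = 3.17

Secant formula: x_{n+1} = x_n - f(x_n)(x_n - x_{n-1})/(f(x_n) - f(x_{n-1}))

Iteration 1:
  f(1.970000) = -1.294627
  f(3.170000) = 20.515013
  x_2 = 3.170000 - 20.515013×(3.170000 - 1.970000)/(20.515013 - (-1.294627))
       = 2.041232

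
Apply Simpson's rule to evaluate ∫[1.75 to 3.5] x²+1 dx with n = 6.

f(x) = x²+1
a = 1.75, b = 3.5, n = 6
h = (b - a)/n = 0.291667

Simpson's rule: (h/3)[f(x₀) + 4f(x₁) + 2f(x₂) + ... + f(xₙ)]

x_0 = 1.7500, f(x_0) = 4.062500, coefficient = 1
x_1 = 2.0417, f(x_1) = 5.168403, coefficient = 4
x_2 = 2.3333, f(x_2) = 6.444444, coefficient = 2
x_3 = 2.6250, f(x_3) = 7.890625, coefficient = 4
x_4 = 2.9167, f(x_4) = 9.506944, coefficient = 2
x_5 = 3.2083, f(x_5) = 11.293403, coefficient = 4
x_6 = 3.5000, f(x_6) = 13.250000, coefficient = 1

I ≈ (0.291667/3) × 146.625000 = 14.255208
Exact value: 14.255208
Error: 0.000000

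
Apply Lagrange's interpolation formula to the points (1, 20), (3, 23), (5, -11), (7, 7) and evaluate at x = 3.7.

Lagrange interpolation formula:
P(x) = Σ yᵢ × Lᵢ(x)
where Lᵢ(x) = Π_{j≠i} (x - xⱼ)/(xᵢ - xⱼ)

L_0(3.7) = (3.7 - 3)/(1 - 3) × (3.7 - 5)/(1 - 5) × (3.7 - 7)/(1 - 7) = -0.062563
L_1(3.7) = (3.7 - 1)/(3 - 1) × (3.7 - 5)/(3 - 5) × (3.7 - 7)/(3 - 7) = 0.723937
L_2(3.7) = (3.7 - 1)/(5 - 1) × (3.7 - 3)/(5 - 3) × (3.7 - 7)/(5 - 7) = 0.389813
L_3(3.7) = (3.7 - 1)/(7 - 1) × (3.7 - 3)/(7 - 3) × (3.7 - 5)/(7 - 5) = -0.051188

P(3.7) = 20×L_0(3.7) + 23×L_1(3.7) + (-11)×L_2(3.7) + 7×L_3(3.7)
P(3.7) = 10.753062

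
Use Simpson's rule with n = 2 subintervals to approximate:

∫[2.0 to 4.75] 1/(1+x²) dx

f(x) = 1/(1+x²)
a = 2.0, b = 4.75, n = 2
h = (b - a)/n = 1.375000

Simpson's rule: (h/3)[f(x₀) + 4f(x₁) + 2f(x₂) + ... + f(xₙ)]

x_0 = 2.0000, f(x_0) = 0.200000, coefficient = 1
x_1 = 3.3750, f(x_1) = 0.080706, coefficient = 4
x_2 = 4.7500, f(x_2) = 0.042440, coefficient = 1

I ≈ (1.375000/3) × 0.565265 = 0.259080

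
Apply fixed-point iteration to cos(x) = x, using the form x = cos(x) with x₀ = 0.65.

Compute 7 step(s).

Equation: cos(x) = x
Fixed-point form: x = cos(x)
x₀ = 0.65

x_1 = g(0.650000) = 0.796084
x_2 = g(0.796084) = 0.699511
x_3 = g(0.699511) = 0.765157
x_4 = g(0.765157) = 0.721273
x_5 = g(0.721273) = 0.750965
x_6 = g(0.750965) = 0.731030
x_7 = g(0.731030) = 0.744487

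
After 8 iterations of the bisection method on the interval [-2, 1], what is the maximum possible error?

Bisection error bound: |error| ≤ (b-a)/2^n
|error| ≤ (1 - (-2))/2^8 = 3/2^8
|error| ≤ 0.0117187500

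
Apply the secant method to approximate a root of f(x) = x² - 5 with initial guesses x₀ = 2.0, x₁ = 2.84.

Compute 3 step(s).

f(x) = x² - 5
x₀ = 2.0, x₁ = 2.84

Secant formula: x_{n+1} = x_n - f(x_n)(x_n - x_{n-1})/(f(x_n) - f(x_{n-1}))

Iteration 1:
  f(2.000000) = -1.000000
  f(2.840000) = 3.065600
  x_2 = 2.840000 - 3.065600×(2.840000 - 2.000000)/(3.065600 - (-1.000000))
       = 2.206612
Iteration 2:
  f(2.840000) = 3.065600
  f(2.206612) = -0.130865
  x_3 = 2.206612 - (-0.130865)×(2.206612 - 2.840000)/(-0.130865 - 3.065600)
       = 2.232543
Iteration 3:
  f(2.206612) = -0.130865
  f(2.232543) = -0.015752
  x_4 = 2.232543 - (-0.015752)×(2.232543 - 2.206612)/(-0.015752 - (-0.130865))
       = 2.236091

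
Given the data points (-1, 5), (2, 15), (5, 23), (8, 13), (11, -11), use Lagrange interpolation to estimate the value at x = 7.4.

Lagrange interpolation formula:
P(x) = Σ yᵢ × Lᵢ(x)
where Lᵢ(x) = Π_{j≠i} (x - xⱼ)/(xᵢ - xⱼ)

L_0(7.4) = (7.4 - 2)/(-1 - 2) × (7.4 - 5)/(-1 - 5) × (7.4 - 8)/(-1 - 8) × (7.4 - 11)/(-1 - 11) = 0.014400
L_1(7.4) = (7.4 - (-1))/(2 - (-1)) × (7.4 - 5)/(2 - 5) × (7.4 - 8)/(2 - 8) × (7.4 - 11)/(2 - 11) = -0.089600
L_2(7.4) = (7.4 - (-1))/(5 - (-1)) × (7.4 - 2)/(5 - 2) × (7.4 - 8)/(5 - 8) × (7.4 - 11)/(5 - 11) = 0.302400
L_3(7.4) = (7.4 - (-1))/(8 - (-1)) × (7.4 - 2)/(8 - 2) × (7.4 - 5)/(8 - 5) × (7.4 - 11)/(8 - 11) = 0.806400
L_4(7.4) = (7.4 - (-1))/(11 - (-1)) × (7.4 - 2)/(11 - 2) × (7.4 - 5)/(11 - 5) × (7.4 - 8)/(11 - 8) = -0.033600

P(7.4) = 5×L_0(7.4) + 15×L_1(7.4) + 23×L_2(7.4) + 13×L_3(7.4) + (-11)×L_4(7.4)
P(7.4) = 16.536000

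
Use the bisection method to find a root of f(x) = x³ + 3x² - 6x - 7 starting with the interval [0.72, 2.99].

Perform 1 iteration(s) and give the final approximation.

f(x) = x³ + 3x² - 6x - 7
Initial interval: [0.72, 2.99]

Iteration 1:
  c_1 = (0.720000 + 2.990000)/2 = 1.855000
  f(c_1) = f(1.855000) = -1.423824
  f(a) × f(c) ≥ 0, new interval: [1.855000, 2.990000]

After 1 iteration(s), the approximation is c_1 = 1.855000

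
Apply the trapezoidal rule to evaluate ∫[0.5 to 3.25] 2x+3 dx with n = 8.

f(x) = 2x+3
a = 0.5, b = 3.25, n = 8
h = (b - a)/n = 0.343750

Trapezoidal rule: (h/2)[f(x₀) + 2f(x₁) + 2f(x₂) + ... + f(xₙ)]

x_0 = 0.5000, f(x_0) = 4.000000, coefficient = 1
x_1 = 0.8438, f(x_1) = 4.687500, coefficient = 2
x_2 = 1.1875, f(x_2) = 5.375000, coefficient = 2
x_3 = 1.5312, f(x_3) = 6.062500, coefficient = 2
x_4 = 1.8750, f(x_4) = 6.750000, coefficient = 2
x_5 = 2.2188, f(x_5) = 7.437500, coefficient = 2
x_6 = 2.5625, f(x_6) = 8.125000, coefficient = 2
x_7 = 2.9062, f(x_7) = 8.812500, coefficient = 2
x_8 = 3.2500, f(x_8) = 9.500000, coefficient = 1

I ≈ (0.343750/2) × 108.000000 = 18.562500
Exact value: 18.562500
Error: 0.000000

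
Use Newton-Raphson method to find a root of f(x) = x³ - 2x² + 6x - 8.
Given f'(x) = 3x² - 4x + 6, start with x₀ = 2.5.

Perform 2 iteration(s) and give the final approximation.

f(x) = x³ - 2x² + 6x - 8
f'(x) = 3x² - 4x + 6
x₀ = 2.5

Newton-Raphson formula: x_{n+1} = x_n - f(x_n)/f'(x_n)

Iteration 1:
  f(2.500000) = 10.125000
  f'(2.500000) = 14.750000
  x_1 = 2.500000 - 10.125000/14.750000 = 1.813559
Iteration 2:
  f(1.813559) = 2.268153
  f'(1.813559) = 8.612755
  x_2 = 1.813559 - 2.268153/8.612755 = 1.550211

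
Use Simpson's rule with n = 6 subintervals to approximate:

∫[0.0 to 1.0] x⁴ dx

f(x) = x⁴
a = 0.0, b = 1.0, n = 6
h = (b - a)/n = 0.166667

Simpson's rule: (h/3)[f(x₀) + 4f(x₁) + 2f(x₂) + ... + f(xₙ)]

x_0 = 0.0000, f(x_0) = 0.000000, coefficient = 1
x_1 = 0.1667, f(x_1) = 0.000772, coefficient = 4
x_2 = 0.3333, f(x_2) = 0.012346, coefficient = 2
x_3 = 0.5000, f(x_3) = 0.062500, coefficient = 4
x_4 = 0.6667, f(x_4) = 0.197531, coefficient = 2
x_5 = 0.8333, f(x_5) = 0.482253, coefficient = 4
x_6 = 1.0000, f(x_6) = 1.000000, coefficient = 1

I ≈ (0.166667/3) × 3.601852 = 0.200103
Exact value: 0.200000
Error: 0.000103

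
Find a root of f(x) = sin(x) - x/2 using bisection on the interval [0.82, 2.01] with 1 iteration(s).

f(x) = sin(x) - x/2
Initial interval: [0.82, 2.01]

Iteration 1:
  c_1 = (0.820000 + 2.010000)/2 = 1.415000
  f(c_1) = f(1.415000) = 0.280388
  f(a) × f(c) ≥ 0, new interval: [1.415000, 2.010000]

After 1 iteration(s), the approximation is c_1 = 1.415000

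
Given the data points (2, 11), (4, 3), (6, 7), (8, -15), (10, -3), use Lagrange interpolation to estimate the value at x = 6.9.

Lagrange interpolation formula:
P(x) = Σ yᵢ × Lᵢ(x)
where Lᵢ(x) = Π_{j≠i} (x - xⱼ)/(xᵢ - xⱼ)

L_0(6.9) = (6.9 - 4)/(2 - 4) × (6.9 - 6)/(2 - 6) × (6.9 - 8)/(2 - 8) × (6.9 - 10)/(2 - 10) = 0.023177
L_1(6.9) = (6.9 - 2)/(4 - 2) × (6.9 - 6)/(4 - 6) × (6.9 - 8)/(4 - 8) × (6.9 - 10)/(4 - 10) = -0.156647
L_2(6.9) = (6.9 - 2)/(6 - 2) × (6.9 - 4)/(6 - 4) × (6.9 - 8)/(6 - 8) × (6.9 - 10)/(6 - 10) = 0.757127
L_3(6.9) = (6.9 - 2)/(8 - 2) × (6.9 - 4)/(8 - 4) × (6.9 - 6)/(8 - 6) × (6.9 - 10)/(8 - 10) = 0.412978
L_4(6.9) = (6.9 - 2)/(10 - 2) × (6.9 - 4)/(10 - 4) × (6.9 - 6)/(10 - 6) × (6.9 - 8)/(10 - 8) = -0.036635

P(6.9) = 11×L_0(6.9) + 3×L_1(6.9) + 7×L_2(6.9) + (-15)×L_3(6.9) + (-3)×L_4(6.9)
P(6.9) = -0.999870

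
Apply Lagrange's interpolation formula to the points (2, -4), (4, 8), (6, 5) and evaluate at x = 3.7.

Lagrange interpolation formula:
P(x) = Σ yᵢ × Lᵢ(x)
where Lᵢ(x) = Π_{j≠i} (x - xⱼ)/(xᵢ - xⱼ)

L_0(3.7) = (3.7 - 4)/(2 - 4) × (3.7 - 6)/(2 - 6) = 0.086250
L_1(3.7) = (3.7 - 2)/(4 - 2) × (3.7 - 6)/(4 - 6) = 0.977500
L_2(3.7) = (3.7 - 2)/(6 - 2) × (3.7 - 4)/(6 - 4) = -0.063750

P(3.7) = (-4)×L_0(3.7) + 8×L_1(3.7) + 5×L_2(3.7)
P(3.7) = 7.156250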